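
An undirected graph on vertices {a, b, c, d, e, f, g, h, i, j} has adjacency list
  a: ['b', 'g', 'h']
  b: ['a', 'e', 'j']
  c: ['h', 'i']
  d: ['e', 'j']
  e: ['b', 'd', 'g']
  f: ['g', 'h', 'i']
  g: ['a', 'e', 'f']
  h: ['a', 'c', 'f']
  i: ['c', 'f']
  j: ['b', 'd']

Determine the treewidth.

A width-2 tree decomposition is:
Bags: B1 = {c, f, i}  B2 = {c, f, h}  B3 = {f, g, h}  B4 = {a, g, h}  B5 = {a, e, g}  B6 = {a, b, e}  B7 = {b, d, e}  B8 = {b, d, j}
Tree: B1–B2, B2–B3, B3–B4, B4–B5, B5–B6, B6–B7, B7–B8
Each bag holds 3 vertices, so the decomposition has width 2, which upper-bounds the treewidth. Since i–c–h–f–i is a cycle in G, G is not acyclic. Forests are exactly the graphs of treewidth ≤ 1, so tw(G) ≥ 2. Combining the bounds, tw(G) = 2.

2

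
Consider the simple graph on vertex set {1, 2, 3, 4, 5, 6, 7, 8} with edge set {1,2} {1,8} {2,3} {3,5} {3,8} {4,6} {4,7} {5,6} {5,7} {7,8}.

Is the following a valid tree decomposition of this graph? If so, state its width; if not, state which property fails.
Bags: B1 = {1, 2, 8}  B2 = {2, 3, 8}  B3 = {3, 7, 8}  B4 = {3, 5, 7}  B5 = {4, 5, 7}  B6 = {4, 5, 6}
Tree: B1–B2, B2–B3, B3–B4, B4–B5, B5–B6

Yes; width 2.

Every vertex of G appears in some bag (union = {1, 2, 3, 4, 5, 6, 7, 8}); every edge is covered by a bag; and for each vertex v the set of bags containing v is connected in the bag tree. The decomposition is therefore valid. The largest bag has 3 vertices, so the width is 2.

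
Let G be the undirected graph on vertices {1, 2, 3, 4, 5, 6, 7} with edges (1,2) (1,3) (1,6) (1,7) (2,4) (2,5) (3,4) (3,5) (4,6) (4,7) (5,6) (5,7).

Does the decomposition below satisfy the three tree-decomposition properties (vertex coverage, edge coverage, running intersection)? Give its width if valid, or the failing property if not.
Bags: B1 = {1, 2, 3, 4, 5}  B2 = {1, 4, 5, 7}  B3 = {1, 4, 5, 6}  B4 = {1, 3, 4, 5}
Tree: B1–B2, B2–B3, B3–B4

A tree decomposition must satisfy three properties: every vertex lies in some bag; for every edge, both endpoints lie together in some bag; and for every vertex, the bags containing it form a connected subtree. Here bags containing vertex 3 are not connected in the tree, so the decomposition is invalid.

No — bags containing vertex 3 are not connected in the tree.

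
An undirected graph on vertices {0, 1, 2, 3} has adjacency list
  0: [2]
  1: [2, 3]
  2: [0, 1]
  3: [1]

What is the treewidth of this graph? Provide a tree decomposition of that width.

Treewidth 1.
One such decomposition:
Bags: B1 = {0, 2}  B2 = {1, 2}  B3 = {1, 3}
Tree: B1–B2, B2–B3

The largest bag has 2 vertices, giving width 1; this decomposition certifies tw(G) ≤ 1. Any graph with an edge has treewidth ≥ 1, and G has the edge 0–2. Therefore the treewidth is 1.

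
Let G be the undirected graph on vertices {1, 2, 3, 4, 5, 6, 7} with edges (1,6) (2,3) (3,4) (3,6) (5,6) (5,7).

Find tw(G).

A width-1 tree decomposition is:
Bags: B1 = {5, 6}  B2 = {3, 6}  B3 = {1, 6}  B4 = {2, 3}  B5 = {5, 7}  B6 = {3, 4}
Tree: B1–B2, B1–B3, B2–B4, B1–B5, B4–B6
The largest bag has 2 vertices, giving width 1; this decomposition certifies tw(G) ≤ 1. Any graph with an edge has treewidth ≥ 1, and G has the edge 6–5. Combining the bounds, tw(G) = 1.

1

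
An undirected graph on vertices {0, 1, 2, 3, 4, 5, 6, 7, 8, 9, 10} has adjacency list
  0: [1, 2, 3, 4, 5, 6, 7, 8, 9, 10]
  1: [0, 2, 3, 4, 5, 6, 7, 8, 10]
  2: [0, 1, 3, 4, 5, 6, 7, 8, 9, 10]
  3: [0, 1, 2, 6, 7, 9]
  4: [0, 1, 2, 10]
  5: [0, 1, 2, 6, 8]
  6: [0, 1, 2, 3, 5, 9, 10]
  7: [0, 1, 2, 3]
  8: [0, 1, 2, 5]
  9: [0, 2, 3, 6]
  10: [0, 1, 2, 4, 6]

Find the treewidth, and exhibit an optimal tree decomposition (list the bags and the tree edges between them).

Each bag holds 5 vertices, so the decomposition has width 4, which upper-bounds the treewidth. On the other hand G contains the 5-clique {0, 1, 2, 5, 8}. A clique must lie in a single bag of any decomposition, so no decomposition can have width below 4. The upper and lower bounds meet at 4, so that is the treewidth.

Treewidth 4.
One such decomposition:
Bags: B1 = {0, 2, 3, 6, 9}  B2 = {0, 1, 2, 3, 6}  B3 = {0, 1, 2, 3, 7}  B4 = {0, 1, 2, 5, 6}  B5 = {0, 1, 2, 6, 10}  B6 = {0, 1, 2, 4, 10}  B7 = {0, 1, 2, 5, 8}
Tree: B1–B2, B2–B3, B2–B4, B2–B5, B5–B6, B4–B7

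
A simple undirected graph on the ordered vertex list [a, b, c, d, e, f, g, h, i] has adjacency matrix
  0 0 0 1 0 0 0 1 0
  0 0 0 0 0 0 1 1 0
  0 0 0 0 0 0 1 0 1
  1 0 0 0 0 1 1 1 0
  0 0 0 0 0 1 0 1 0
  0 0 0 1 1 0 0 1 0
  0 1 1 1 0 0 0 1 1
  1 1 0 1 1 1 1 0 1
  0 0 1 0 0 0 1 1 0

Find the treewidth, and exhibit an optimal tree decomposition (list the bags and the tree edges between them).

Treewidth 2.
One such decomposition:
Bags: B1 = {a, d, h}  B2 = {d, g, h}  B3 = {d, f, h}  B4 = {g, h, i}  B5 = {b, g, h}  B6 = {e, f, h}  B7 = {c, g, i}
Tree: B1–B2, B1–B3, B2–B4, B2–B5, B3–B6, B4–B7

The largest bag has 3 vertices, giving width 2; this decomposition certifies tw(G) ≤ 2. For the lower bound, the 3 vertices {d, g, h} are pairwise adjacent, and any tree decomposition puts a clique entirely inside one bag — forcing width ≥ 2. The upper and lower bounds meet at 2, so that is the treewidth.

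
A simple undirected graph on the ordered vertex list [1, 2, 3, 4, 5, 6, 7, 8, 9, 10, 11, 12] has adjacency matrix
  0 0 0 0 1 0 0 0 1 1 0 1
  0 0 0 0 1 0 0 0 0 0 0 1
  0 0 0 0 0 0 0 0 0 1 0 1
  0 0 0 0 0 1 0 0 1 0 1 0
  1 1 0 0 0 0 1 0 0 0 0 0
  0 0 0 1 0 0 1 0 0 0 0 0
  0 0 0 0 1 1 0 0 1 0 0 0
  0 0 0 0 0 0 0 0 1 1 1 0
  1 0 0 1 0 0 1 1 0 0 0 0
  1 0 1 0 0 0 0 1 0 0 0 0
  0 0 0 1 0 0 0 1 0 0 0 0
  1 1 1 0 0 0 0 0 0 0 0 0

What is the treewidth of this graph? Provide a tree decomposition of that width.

Every bag has size at most 4, so the width is 4 − 1 = 3 and tw(G) ≤ 3. For the lower bound: the 4 vertex sets {2,3,12}, {10}, {1}, {5,7,8,9} are disjoint, each induces a connected subgraph, and every pair is joined by at least one edge of G. Contracting each set to a single vertex therefore yields K_{4} as a minor, and since treewidth is minor-monotone, tw(G) ≥ tw(K_{4}) = 3. Therefore the treewidth is 3.

Treewidth 3.
One such decomposition:
Bags: B1 = {2, 3, 10, 12}  B2 = {1, 2, 10, 12}  B3 = {1, 2, 5, 10}  B4 = {1, 5, 8, 10}  B5 = {1, 5, 8, 9}  B6 = {5, 7, 8, 9}  B7 = {7, 8, 9, 11}  B8 = {4, 7, 9, 11}  B9 = {4, 6, 7, 11}
Tree: B1–B2, B2–B3, B3–B4, B4–B5, B5–B6, B6–B7, B7–B8, B8–B9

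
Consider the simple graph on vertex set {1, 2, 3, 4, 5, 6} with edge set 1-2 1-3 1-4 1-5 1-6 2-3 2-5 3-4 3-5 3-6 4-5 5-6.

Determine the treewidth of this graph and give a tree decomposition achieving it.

Treewidth 3.
One optimal decomposition is:
Bags: B1 = {1, 3, 5, 6}  B2 = {1, 2, 3, 5}  B3 = {1, 3, 4, 5}
Tree: B1–B2, B2–B3

Each bag holds 4 vertices, so the decomposition has width 3, which upper-bounds the treewidth. On the other hand G contains the 4-clique {1, 2, 3, 5}. A clique must lie in a single bag of any decomposition, so no decomposition can have width below 3. Hence tw(G) = 3 exactly.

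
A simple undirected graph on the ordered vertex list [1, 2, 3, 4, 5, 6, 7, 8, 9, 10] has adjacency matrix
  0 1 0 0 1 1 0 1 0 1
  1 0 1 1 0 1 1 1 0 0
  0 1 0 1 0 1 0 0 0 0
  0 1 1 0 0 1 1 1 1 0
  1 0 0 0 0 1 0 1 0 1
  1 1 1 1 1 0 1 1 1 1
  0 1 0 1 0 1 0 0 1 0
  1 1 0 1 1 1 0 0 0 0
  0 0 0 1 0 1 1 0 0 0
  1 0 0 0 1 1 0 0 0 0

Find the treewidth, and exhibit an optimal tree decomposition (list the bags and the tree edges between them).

Treewidth 3.
One such decomposition:
Bags: B1 = {1, 2, 6, 8}  B2 = {2, 4, 6, 8}  B3 = {1, 5, 6, 8}  B4 = {1, 5, 6, 10}  B5 = {2, 4, 6, 7}  B6 = {2, 3, 4, 6}  B7 = {4, 6, 7, 9}
Tree: B1–B2, B1–B3, B3–B4, B2–B5, B2–B6, B5–B7

Each bag holds 4 vertices, so the decomposition has width 3, which upper-bounds the treewidth. Conversely, {4, 6, 7, 9} is a clique of size 4, and the vertices of any clique must share a bag in every tree decomposition; so some bag has ≥ 4 vertices and tw(G) ≥ 3. Therefore the treewidth is 3.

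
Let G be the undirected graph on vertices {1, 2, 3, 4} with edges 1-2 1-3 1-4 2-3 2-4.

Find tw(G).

A width-2 tree decomposition is:
Bags: B1 = {1, 2, 4}  B2 = {1, 2, 3}
Tree: B1–B2
Each bag holds 3 vertices, so the decomposition has width 2, which upper-bounds the treewidth. Conversely, {1, 2, 3} is a clique of size 3, and the vertices of any clique must share a bag in every tree decomposition; so some bag has ≥ 3 vertices and tw(G) ≥ 2. Combining the bounds, tw(G) = 2.

2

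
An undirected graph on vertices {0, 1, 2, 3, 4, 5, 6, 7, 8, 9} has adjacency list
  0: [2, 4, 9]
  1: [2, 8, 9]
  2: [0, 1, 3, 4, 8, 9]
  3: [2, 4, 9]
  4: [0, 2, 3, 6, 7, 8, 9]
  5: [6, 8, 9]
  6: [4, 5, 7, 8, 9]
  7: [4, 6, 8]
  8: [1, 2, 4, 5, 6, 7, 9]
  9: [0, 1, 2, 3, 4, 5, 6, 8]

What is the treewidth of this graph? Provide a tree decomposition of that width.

Each bag holds 4 vertices, so the decomposition has width 3, which upper-bounds the treewidth. Conversely, {1, 2, 8, 9} is a clique of size 4, and the vertices of any clique must share a bag in every tree decomposition; so some bag has ≥ 4 vertices and tw(G) ≥ 3. Hence tw(G) = 3 exactly.

Treewidth 3.
One optimal decomposition is:
Bags: B1 = {4, 6, 7, 8}  B2 = {4, 6, 8, 9}  B3 = {2, 4, 8, 9}  B4 = {5, 6, 8, 9}  B5 = {1, 2, 8, 9}  B6 = {2, 3, 4, 9}  B7 = {0, 2, 4, 9}
Tree: B1–B2, B2–B3, B2–B4, B3–B5, B3–B6, B6–B7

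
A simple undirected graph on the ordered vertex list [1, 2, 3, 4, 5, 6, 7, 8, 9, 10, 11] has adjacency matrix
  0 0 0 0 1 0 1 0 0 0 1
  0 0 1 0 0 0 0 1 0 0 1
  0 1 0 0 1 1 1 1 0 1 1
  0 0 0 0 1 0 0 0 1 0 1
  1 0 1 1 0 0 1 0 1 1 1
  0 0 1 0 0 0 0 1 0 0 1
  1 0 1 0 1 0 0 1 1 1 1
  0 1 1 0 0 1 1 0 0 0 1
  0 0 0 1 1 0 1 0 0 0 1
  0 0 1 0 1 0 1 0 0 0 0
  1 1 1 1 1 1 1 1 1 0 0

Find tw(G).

A width-3 tree decomposition is:
Bags: B1 = {3, 5, 7, 11}  B2 = {3, 7, 8, 11}  B3 = {5, 7, 9, 11}  B4 = {3, 6, 8, 11}  B5 = {4, 5, 9, 11}  B6 = {3, 5, 7, 10}  B7 = {2, 3, 8, 11}  B8 = {1, 5, 7, 11}
Tree: B1–B2, B1–B3, B2–B4, B3–B5, B1–B6, B2–B7, B3–B8
The largest bag has 4 vertices, giving width 3; this decomposition certifies tw(G) ≤ 3. Conversely, {3, 5, 7, 10} is a clique of size 4, and the vertices of any clique must share a bag in every tree decomposition; so some bag has ≥ 4 vertices and tw(G) ≥ 3. Combining the bounds, tw(G) = 3.

3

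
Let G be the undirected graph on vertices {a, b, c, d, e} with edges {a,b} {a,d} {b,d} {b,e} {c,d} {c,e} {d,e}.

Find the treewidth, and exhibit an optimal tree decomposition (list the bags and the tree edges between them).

Treewidth 2.
One such decomposition:
Bags: B1 = {a, b, d}  B2 = {b, d, e}  B3 = {c, d, e}
Tree: B1–B2, B2–B3

Every bag has size at most 3, so the width is 3 − 1 = 2 and tw(G) ≤ 2. Conversely, {c, d, e} is a clique of size 3, and the vertices of any clique must share a bag in every tree decomposition; so some bag has ≥ 3 vertices and tw(G) ≥ 2. Combining the bounds, tw(G) = 2.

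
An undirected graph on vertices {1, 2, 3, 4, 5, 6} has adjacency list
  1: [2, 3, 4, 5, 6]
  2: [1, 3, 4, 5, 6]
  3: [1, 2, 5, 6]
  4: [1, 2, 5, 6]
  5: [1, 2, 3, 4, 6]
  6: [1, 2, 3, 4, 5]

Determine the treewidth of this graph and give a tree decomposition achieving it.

Every bag has size at most 5, so the width is 5 − 1 = 4 and tw(G) ≤ 4. On the other hand G contains the 5-clique {1, 2, 3, 5, 6}. A clique must lie in a single bag of any decomposition, so no decomposition can have width below 4. The upper and lower bounds meet at 4, so that is the treewidth.

Treewidth 4.
Bags: B1 = {1, 2, 4, 5, 6}  B2 = {1, 2, 3, 5, 6}
Tree: B1–B2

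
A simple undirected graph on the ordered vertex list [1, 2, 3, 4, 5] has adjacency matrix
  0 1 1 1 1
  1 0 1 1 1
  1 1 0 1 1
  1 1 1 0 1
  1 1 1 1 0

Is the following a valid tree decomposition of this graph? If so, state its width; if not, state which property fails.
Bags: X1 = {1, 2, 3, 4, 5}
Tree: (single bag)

Vertex coverage: the bags together contain {1, 2, 3, 4, 5}, the full vertex set. Edge coverage: each edge of G has both endpoints in at least one bag. Running intersection: for every vertex, the bags containing it form a connected subtree. All three properties hold, so this is a valid tree decomposition of width max|bag| − 1 = 4, and hence tw(G) ≤ 4.

Yes; width 4.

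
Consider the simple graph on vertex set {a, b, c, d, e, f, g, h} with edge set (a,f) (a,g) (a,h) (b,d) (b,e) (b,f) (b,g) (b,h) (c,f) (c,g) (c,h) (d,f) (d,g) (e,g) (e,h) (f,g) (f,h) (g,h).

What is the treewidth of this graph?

A width-3 tree decomposition is:
Bags: B1 = {b, f, g, h}  B2 = {c, f, g, h}  B3 = {b, d, f, g}  B4 = {b, e, g, h}  B5 = {a, f, g, h}
Tree: B1–B2, B1–B3, B1–B4, B2–B5
The largest bag has 4 vertices, giving width 3; this decomposition certifies tw(G) ≤ 3. On the other hand G contains the 4-clique {b, e, g, h}. A clique must lie in a single bag of any decomposition, so no decomposition can have width below 3. Hence tw(G) = 3 exactly.

3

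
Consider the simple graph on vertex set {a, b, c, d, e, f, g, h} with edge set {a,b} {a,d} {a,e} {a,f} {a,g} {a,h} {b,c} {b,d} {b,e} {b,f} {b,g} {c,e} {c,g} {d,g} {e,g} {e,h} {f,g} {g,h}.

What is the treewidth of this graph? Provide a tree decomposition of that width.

Every bag has size at most 4, so the width is 4 − 1 = 3 and tw(G) ≤ 3. Conversely, {a, e, g, h} is a clique of size 4, and the vertices of any clique must share a bag in every tree decomposition; so some bag has ≥ 4 vertices and tw(G) ≥ 3. Combining the bounds, tw(G) = 3.

Treewidth 3.
Bags: B1 = {a, b, e, g}  B2 = {a, b, f, g}  B3 = {b, c, e, g}  B4 = {a, b, d, g}  B5 = {a, e, g, h}
Tree: B1–B2, B1–B3, B2–B4, B1–B5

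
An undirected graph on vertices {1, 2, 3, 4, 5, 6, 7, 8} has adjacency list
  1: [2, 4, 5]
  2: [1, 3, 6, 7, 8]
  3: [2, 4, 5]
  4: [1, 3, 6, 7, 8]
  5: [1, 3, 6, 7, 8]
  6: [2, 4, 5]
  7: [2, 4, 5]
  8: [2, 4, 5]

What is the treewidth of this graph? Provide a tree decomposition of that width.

The largest bag has 4 vertices, giving width 3; this decomposition certifies tw(G) ≤ 3. For the lower bound: the 4 vertex sets {1,4}, {5,7}, {2}, {6} are disjoint, each induces a connected subgraph, and every pair is joined by at least one edge of G. Contracting each set to a single vertex therefore yields K_{4} as a minor, and since treewidth is minor-monotone, tw(G) ≥ tw(K_{4}) = 3. Combining the bounds, tw(G) = 3.

Treewidth 3.
Bags: B1 = {1, 2, 4, 5}  B2 = {2, 4, 5, 7}  B3 = {2, 4, 5, 6}  B4 = {2, 3, 4, 5}  B5 = {2, 4, 5, 8}
Tree: B1–B2, B2–B3, B3–B4, B4–B5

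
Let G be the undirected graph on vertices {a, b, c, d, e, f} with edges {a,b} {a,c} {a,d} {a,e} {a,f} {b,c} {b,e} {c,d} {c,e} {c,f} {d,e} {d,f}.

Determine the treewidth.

A width-3 tree decomposition is:
Bags: B1 = {a, c, d, e}  B2 = {a, b, c, e}  B3 = {a, c, d, f}
Tree: B1–B2, B1–B3
The largest bag has 4 vertices, giving width 3; this decomposition certifies tw(G) ≤ 3. On the other hand G contains the 4-clique {a, c, d, e}. A clique must lie in a single bag of any decomposition, so no decomposition can have width below 3. The upper and lower bounds meet at 3, so that is the treewidth.

3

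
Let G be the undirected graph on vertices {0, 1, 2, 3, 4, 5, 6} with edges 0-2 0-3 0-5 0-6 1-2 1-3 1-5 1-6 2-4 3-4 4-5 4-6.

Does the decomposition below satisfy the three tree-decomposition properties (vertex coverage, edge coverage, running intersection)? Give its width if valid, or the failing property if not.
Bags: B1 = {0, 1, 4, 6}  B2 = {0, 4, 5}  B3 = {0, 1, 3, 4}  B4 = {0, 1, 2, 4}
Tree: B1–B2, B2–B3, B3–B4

No — edge (1,5) lies in no bag.

A tree decomposition must satisfy three properties: every vertex lies in some bag; for every edge, both endpoints lie together in some bag; and for every vertex, the bags containing it form a connected subtree. Here edge (1,5) lies in no bag, so the decomposition is invalid.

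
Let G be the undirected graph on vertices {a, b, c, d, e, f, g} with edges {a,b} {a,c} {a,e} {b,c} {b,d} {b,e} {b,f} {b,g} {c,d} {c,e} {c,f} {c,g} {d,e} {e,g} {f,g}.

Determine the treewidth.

A width-3 tree decomposition is:
Bags: B1 = {b, c, d, e}  B2 = {b, c, e, g}  B3 = {b, c, f, g}  B4 = {a, b, c, e}
Tree: B1–B2, B2–B3, B2–B4
The largest bag has 4 vertices, giving width 3; this decomposition certifies tw(G) ≤ 3. For the lower bound, the 4 vertices {b, c, d, e} are pairwise adjacent, and any tree decomposition puts a clique entirely inside one bag — forcing width ≥ 3. Hence tw(G) = 3 exactly.

3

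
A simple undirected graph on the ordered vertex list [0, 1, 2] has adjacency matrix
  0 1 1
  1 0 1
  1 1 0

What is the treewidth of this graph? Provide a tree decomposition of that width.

With just one bag of size 3, the width is 3 − 1 = 2, so tw(G) ≤ 2. For the lower bound, the 3 vertices {0, 1, 2} are pairwise adjacent, and any tree decomposition puts a clique entirely inside one bag — forcing width ≥ 2. Combining the bounds, tw(G) = 2.

Treewidth 2.
Bags: B1 = {0, 1, 2}
Tree: (single bag)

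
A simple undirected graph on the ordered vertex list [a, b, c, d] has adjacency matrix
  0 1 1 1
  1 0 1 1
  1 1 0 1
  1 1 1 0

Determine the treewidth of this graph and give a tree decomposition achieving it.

With just one bag of size 4, the width is 4 − 1 = 3, so tw(G) ≤ 3. Conversely, {a, b, c, d} is a clique of size 4, and the vertices of any clique must share a bag in every tree decomposition; so some bag has ≥ 4 vertices and tw(G) ≥ 3. Therefore the treewidth is 3.

Treewidth 3.
Bags: B1 = {a, b, c, d}
Tree: (single bag)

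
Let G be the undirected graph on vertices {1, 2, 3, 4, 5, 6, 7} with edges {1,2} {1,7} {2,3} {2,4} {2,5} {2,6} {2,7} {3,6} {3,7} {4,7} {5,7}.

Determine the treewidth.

A width-2 tree decomposition is:
Bags: B1 = {2, 3, 7}  B2 = {2, 5, 7}  B3 = {1, 2, 7}  B4 = {2, 4, 7}  B5 = {2, 3, 6}
Tree: B1–B2, B1–B3, B1–B4, B1–B5
Every bag has size at most 3, so the width is 3 − 1 = 2 and tw(G) ≤ 2. For the lower bound, the 3 vertices {2, 3, 6} are pairwise adjacent, and any tree decomposition puts a clique entirely inside one bag — forcing width ≥ 2. Therefore the treewidth is 2.

2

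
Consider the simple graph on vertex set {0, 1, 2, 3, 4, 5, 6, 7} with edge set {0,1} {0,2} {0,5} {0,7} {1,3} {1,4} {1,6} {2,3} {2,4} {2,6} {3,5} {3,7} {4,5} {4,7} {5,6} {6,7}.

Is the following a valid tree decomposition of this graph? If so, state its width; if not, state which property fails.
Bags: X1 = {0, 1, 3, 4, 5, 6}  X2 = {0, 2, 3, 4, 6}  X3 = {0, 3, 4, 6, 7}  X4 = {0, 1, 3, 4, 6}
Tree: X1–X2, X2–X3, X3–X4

A tree decomposition must satisfy three properties: every vertex lies in some bag; for every edge, both endpoints lie together in some bag; and for every vertex, the bags containing it form a connected subtree. Here bags containing vertex 1 are not connected in the tree, so the decomposition is invalid.

No — bags containing vertex 1 are not connected in the tree.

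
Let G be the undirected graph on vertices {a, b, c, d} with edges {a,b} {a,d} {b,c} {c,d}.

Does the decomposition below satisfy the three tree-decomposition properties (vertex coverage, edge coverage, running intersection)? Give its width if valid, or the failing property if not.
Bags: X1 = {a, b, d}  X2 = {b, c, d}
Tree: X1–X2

Checking the three conditions: (i) the bags cover all of {a, b, c, d}; (ii) for each edge, some bag contains both endpoints; (iii) the bags containing any fixed vertex form a subtree. All hold, so the decomposition is valid with width 3 − 1 = 2.

Yes; width 2.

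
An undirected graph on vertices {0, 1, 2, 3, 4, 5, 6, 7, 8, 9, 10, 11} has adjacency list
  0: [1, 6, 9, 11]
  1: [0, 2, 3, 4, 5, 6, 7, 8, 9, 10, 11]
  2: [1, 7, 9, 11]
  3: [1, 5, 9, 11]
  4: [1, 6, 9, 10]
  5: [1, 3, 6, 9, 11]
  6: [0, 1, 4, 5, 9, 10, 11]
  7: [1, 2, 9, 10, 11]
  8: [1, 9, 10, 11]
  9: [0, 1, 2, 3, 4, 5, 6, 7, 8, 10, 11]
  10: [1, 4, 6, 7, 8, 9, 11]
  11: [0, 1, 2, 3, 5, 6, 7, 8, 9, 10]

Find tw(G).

4

A width-4 tree decomposition is:
Bags: B1 = {1, 5, 6, 9, 11}  B2 = {1, 6, 9, 10, 11}  B3 = {0, 1, 6, 9, 11}  B4 = {1, 7, 9, 10, 11}  B5 = {1, 3, 5, 9, 11}  B6 = {1, 2, 7, 9, 11}  B7 = {1, 4, 6, 9, 10}  B8 = {1, 8, 9, 10, 11}
Tree: B1–B2, B1–B3, B2–B4, B1–B5, B4–B6, B2–B7, B2–B8
Each bag holds 5 vertices, so the decomposition has width 4, which upper-bounds the treewidth. On the other hand G contains the 5-clique {1, 2, 7, 9, 11}. A clique must lie in a single bag of any decomposition, so no decomposition can have width below 4. The upper and lower bounds meet at 4, so that is the treewidth.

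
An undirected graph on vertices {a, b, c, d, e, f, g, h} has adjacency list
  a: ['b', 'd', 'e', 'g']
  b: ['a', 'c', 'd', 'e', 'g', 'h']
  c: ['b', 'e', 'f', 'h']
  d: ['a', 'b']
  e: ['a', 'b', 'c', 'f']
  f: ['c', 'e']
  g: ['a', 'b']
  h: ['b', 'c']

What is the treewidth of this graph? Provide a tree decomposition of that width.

Treewidth 2.
Bags: B1 = {b, c, e}  B2 = {a, b, e}  B3 = {c, e, f}  B4 = {a, b, g}  B5 = {b, c, h}  B6 = {a, b, d}
Tree: B1–B2, B1–B3, B2–B4, B1–B5, B2–B6

The largest bag has 3 vertices, giving width 2; this decomposition certifies tw(G) ≤ 2. Conversely, {c, e, f} is a clique of size 3, and the vertices of any clique must share a bag in every tree decomposition; so some bag has ≥ 3 vertices and tw(G) ≥ 2. The upper and lower bounds meet at 2, so that is the treewidth.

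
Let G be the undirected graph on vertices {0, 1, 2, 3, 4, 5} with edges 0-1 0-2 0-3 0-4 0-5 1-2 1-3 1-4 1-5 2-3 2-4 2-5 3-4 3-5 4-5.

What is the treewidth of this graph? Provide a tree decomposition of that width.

With just one bag of size 6, the width is 6 − 1 = 5, so tw(G) ≤ 5. On the other hand G contains the 6-clique {0, 1, 2, 3, 4, 5}. A clique must lie in a single bag of any decomposition, so no decomposition can have width below 5. The upper and lower bounds meet at 5, so that is the treewidth.

Treewidth 5.
One optimal decomposition is:
Bags: B1 = {0, 1, 2, 3, 4, 5}
Tree: (single bag)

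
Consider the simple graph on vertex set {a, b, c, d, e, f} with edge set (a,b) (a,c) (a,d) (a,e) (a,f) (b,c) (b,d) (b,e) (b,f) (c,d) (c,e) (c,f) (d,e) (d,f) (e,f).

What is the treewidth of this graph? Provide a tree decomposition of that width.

Treewidth 5.
Bags: B1 = {a, b, c, d, e, f}
Tree: (single bag)

A single bag containing all 6 vertices is trivially a valid decomposition of width 5. Conversely, {a, b, c, d, e, f} is a clique of size 6, and the vertices of any clique must share a bag in every tree decomposition; so some bag has ≥ 6 vertices and tw(G) ≥ 5. Therefore the treewidth is 5.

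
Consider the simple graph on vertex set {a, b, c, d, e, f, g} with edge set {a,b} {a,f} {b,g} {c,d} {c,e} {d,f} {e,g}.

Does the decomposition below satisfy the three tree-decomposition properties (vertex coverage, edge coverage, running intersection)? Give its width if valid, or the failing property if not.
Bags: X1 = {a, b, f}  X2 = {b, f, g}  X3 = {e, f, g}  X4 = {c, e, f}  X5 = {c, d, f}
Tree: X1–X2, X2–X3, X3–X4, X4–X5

Vertex coverage: the bags together contain {a, b, c, d, e, f, g}, the full vertex set. Edge coverage: each edge of G has both endpoints in at least one bag. Running intersection: for every vertex, the bags containing it form a connected subtree. All three properties hold, so this is a valid tree decomposition of width max|bag| − 1 = 2, and hence tw(G) ≤ 2.

Yes; width 2.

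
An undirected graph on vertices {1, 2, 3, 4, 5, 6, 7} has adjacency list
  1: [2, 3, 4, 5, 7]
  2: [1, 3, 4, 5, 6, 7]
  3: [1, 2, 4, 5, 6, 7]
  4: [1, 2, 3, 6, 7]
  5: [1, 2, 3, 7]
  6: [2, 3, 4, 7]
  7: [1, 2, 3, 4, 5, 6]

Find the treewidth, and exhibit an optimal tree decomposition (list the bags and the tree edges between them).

Every bag has size at most 5, so the width is 5 − 1 = 4 and tw(G) ≤ 4. Conversely, {1, 2, 3, 4, 7} is a clique of size 5, and the vertices of any clique must share a bag in every tree decomposition; so some bag has ≥ 5 vertices and tw(G) ≥ 4. Combining the bounds, tw(G) = 4.

Treewidth 4.
One optimal decomposition is:
Bags: B1 = {1, 2, 3, 4, 7}  B2 = {1, 2, 3, 5, 7}  B3 = {2, 3, 4, 6, 7}
Tree: B1–B2, B1–B3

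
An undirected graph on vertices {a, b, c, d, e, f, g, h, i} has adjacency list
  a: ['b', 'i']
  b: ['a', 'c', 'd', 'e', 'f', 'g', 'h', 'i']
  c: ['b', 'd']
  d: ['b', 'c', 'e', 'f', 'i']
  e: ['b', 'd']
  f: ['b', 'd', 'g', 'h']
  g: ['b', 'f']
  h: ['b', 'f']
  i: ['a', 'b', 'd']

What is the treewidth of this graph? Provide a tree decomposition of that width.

The largest bag has 3 vertices, giving width 2; this decomposition certifies tw(G) ≤ 2. On the other hand G contains the 3-clique {b, d, e}. A clique must lie in a single bag of any decomposition, so no decomposition can have width below 2. The upper and lower bounds meet at 2, so that is the treewidth.

Treewidth 2.
One such decomposition:
Bags: B1 = {b, d, f}  B2 = {b, f, h}  B3 = {b, d, i}  B4 = {b, d, e}  B5 = {a, b, i}  B6 = {b, c, d}  B7 = {b, f, g}
Tree: B1–B2, B1–B3, B1–B4, B3–B5, B4–B6, B2–B7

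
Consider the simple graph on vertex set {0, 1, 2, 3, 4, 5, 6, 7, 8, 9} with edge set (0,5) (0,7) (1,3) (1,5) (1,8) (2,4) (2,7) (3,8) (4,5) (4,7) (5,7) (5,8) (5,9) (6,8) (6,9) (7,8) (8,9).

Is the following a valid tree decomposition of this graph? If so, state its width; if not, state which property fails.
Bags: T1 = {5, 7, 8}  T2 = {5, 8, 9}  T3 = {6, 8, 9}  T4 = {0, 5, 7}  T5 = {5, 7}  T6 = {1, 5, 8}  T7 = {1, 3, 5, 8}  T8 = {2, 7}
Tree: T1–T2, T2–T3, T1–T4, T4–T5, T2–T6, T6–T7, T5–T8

A tree decomposition must satisfy three properties: every vertex lies in some bag; for every edge, both endpoints lie together in some bag; and for every vertex, the bags containing it form a connected subtree. Here vertex 4 appears in no bag, so the decomposition is invalid.

No — vertex 4 appears in no bag.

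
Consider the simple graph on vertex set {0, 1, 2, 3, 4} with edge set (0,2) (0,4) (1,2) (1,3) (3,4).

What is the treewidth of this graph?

2

A width-2 tree decomposition is:
Bags: B1 = {0, 2, 4}  B2 = {1, 2, 4}  B3 = {1, 3, 4}
Tree: B1–B2, B2–B3
Each bag holds 3 vertices, so the decomposition has width 2, which upper-bounds the treewidth. For the lower bound, G contains the cycle 4–0–2–1–3–4, so G is not a forest; only forests have treewidth ≤ 1, hence tw(G) ≥ 2. The upper and lower bounds meet at 2, so that is the treewidth.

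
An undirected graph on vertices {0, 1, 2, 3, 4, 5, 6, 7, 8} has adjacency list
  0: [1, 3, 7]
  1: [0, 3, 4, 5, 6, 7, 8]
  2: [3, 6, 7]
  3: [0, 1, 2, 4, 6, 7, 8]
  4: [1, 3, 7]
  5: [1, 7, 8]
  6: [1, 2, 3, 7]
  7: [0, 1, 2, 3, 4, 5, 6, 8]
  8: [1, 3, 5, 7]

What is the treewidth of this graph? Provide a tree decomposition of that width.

Every bag has size at most 4, so the width is 4 − 1 = 3 and tw(G) ≤ 3. For the lower bound, the 4 vertices {0, 1, 3, 7} are pairwise adjacent, and any tree decomposition puts a clique entirely inside one bag — forcing width ≥ 3. Combining the bounds, tw(G) = 3.

Treewidth 3.
One such decomposition:
Bags: B1 = {1, 3, 6, 7}  B2 = {1, 3, 7, 8}  B3 = {1, 5, 7, 8}  B4 = {1, 3, 4, 7}  B5 = {2, 3, 6, 7}  B6 = {0, 1, 3, 7}
Tree: B1–B2, B2–B3, B1–B4, B1–B5, B1–B6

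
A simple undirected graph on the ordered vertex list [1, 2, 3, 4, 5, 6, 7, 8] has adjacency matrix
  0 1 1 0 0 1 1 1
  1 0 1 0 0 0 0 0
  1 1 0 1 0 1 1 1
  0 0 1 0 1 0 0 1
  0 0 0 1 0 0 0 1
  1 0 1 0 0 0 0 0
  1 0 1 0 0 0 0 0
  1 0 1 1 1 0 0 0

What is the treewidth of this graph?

2

A width-2 tree decomposition is:
Bags: B1 = {3, 4, 8}  B2 = {1, 3, 8}  B3 = {1, 3, 6}  B4 = {1, 3, 7}  B5 = {4, 5, 8}  B6 = {1, 2, 3}
Tree: B1–B2, B2–B3, B3–B4, B1–B5, B2–B6
The largest bag has 3 vertices, giving width 2; this decomposition certifies tw(G) ≤ 2. Conversely, {1, 3, 8} is a clique of size 3, and the vertices of any clique must share a bag in every tree decomposition; so some bag has ≥ 3 vertices and tw(G) ≥ 2. Combining the bounds, tw(G) = 2.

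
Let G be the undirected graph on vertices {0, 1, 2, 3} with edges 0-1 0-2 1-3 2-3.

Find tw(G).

2

A width-2 tree decomposition is:
Bags: B1 = {0, 1, 2}  B2 = {1, 2, 3}
Tree: B1–B2
Each bag holds 3 vertices, so the decomposition has width 2, which upper-bounds the treewidth. The edges 1–0–2–3–1 form a cycle, so G is not a tree and its treewidth is at least 2. Combining the bounds, tw(G) = 2.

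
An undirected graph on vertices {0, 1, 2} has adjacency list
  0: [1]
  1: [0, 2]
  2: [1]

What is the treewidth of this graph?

1

A width-1 tree decomposition is:
Bags: B1 = {1, 2}  B2 = {0, 1}
Tree: B1–B2
Every bag has size at most 2, so the width is 2 − 1 = 1 and tw(G) ≤ 1. Since G has at least one edge (e.g. 2–1), it is not an edgeless graph, so tw(G) ≥ 1. The upper and lower bounds meet at 1, so that is the treewidth.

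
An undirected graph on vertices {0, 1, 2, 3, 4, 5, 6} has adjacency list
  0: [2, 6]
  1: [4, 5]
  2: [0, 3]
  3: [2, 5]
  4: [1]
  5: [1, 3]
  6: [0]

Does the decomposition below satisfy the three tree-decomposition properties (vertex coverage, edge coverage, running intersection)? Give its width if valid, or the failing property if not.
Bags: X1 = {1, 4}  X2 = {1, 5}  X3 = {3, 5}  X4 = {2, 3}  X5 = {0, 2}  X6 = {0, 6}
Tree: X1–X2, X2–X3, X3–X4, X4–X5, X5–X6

Vertex coverage: the bags together contain {0, 1, 2, 3, 4, 5, 6}, the full vertex set. Edge coverage: each edge of G has both endpoints in at least one bag. Running intersection: for every vertex, the bags containing it form a connected subtree. All three properties hold, so this is a valid tree decomposition of width max|bag| − 1 = 1, and hence tw(G) ≤ 1.

Yes; width 1.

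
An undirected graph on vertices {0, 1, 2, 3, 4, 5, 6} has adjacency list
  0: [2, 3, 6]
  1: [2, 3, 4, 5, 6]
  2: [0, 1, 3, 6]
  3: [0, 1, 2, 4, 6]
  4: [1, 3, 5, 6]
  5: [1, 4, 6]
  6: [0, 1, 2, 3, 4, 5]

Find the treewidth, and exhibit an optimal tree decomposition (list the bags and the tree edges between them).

Treewidth 3.
Bags: B1 = {1, 2, 3, 6}  B2 = {0, 2, 3, 6}  B3 = {1, 3, 4, 6}  B4 = {1, 4, 5, 6}
Tree: B1–B2, B1–B3, B3–B4

Each bag holds 4 vertices, so the decomposition has width 3, which upper-bounds the treewidth. For the lower bound, the 4 vertices {0, 2, 3, 6} are pairwise adjacent, and any tree decomposition puts a clique entirely inside one bag — forcing width ≥ 3. Hence tw(G) = 3 exactly.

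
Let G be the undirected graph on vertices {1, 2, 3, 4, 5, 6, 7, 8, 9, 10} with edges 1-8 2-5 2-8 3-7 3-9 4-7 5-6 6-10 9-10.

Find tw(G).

A width-1 tree decomposition is:
Bags: B1 = {1, 8}  B2 = {2, 8}  B3 = {2, 5}  B4 = {5, 6}  B5 = {6, 10}  B6 = {9, 10}  B7 = {3, 9}  B8 = {3, 7}  B9 = {4, 7}
Tree: B1–B2, B2–B3, B3–B4, B4–B5, B5–B6, B6–B7, B7–B8, B8–B9
Every bag has size at most 2, so the width is 2 − 1 = 1 and tw(G) ≤ 1. Since G has at least one edge (e.g. 1–8), it is not an edgeless graph, so tw(G) ≥ 1. Therefore the treewidth is 1.

1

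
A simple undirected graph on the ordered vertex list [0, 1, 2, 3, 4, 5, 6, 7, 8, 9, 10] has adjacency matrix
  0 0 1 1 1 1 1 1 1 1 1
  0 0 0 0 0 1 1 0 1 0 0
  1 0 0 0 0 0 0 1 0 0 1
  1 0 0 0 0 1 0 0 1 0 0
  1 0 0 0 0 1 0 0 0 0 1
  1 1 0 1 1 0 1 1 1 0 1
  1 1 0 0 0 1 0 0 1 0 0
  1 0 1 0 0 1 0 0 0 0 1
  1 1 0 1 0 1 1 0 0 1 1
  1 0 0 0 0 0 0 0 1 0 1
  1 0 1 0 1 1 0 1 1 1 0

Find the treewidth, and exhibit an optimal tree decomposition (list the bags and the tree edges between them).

Treewidth 3.
Bags: B1 = {0, 5, 6, 8}  B2 = {1, 5, 6, 8}  B3 = {0, 5, 8, 10}  B4 = {0, 4, 5, 10}  B5 = {0, 8, 9, 10}  B6 = {0, 5, 7, 10}  B7 = {0, 3, 5, 8}  B8 = {0, 2, 7, 10}
Tree: B1–B2, B1–B3, B3–B4, B3–B5, B4–B6, B1–B7, B6–B8

Each bag holds 4 vertices, so the decomposition has width 3, which upper-bounds the treewidth. For the lower bound, the 4 vertices {0, 8, 9, 10} are pairwise adjacent, and any tree decomposition puts a clique entirely inside one bag — forcing width ≥ 3. Combining the bounds, tw(G) = 3.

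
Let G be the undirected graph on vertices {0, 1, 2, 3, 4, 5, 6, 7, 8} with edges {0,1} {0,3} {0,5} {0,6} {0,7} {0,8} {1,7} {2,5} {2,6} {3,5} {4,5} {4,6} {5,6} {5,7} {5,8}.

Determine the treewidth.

2

A width-2 tree decomposition is:
Bags: B1 = {0, 5, 7}  B2 = {0, 5, 6}  B3 = {0, 5, 8}  B4 = {0, 1, 7}  B5 = {4, 5, 6}  B6 = {0, 3, 5}  B7 = {2, 5, 6}
Tree: B1–B2, B2–B3, B1–B4, B2–B5, B2–B6, B2–B7
The largest bag has 3 vertices, giving width 2; this decomposition certifies tw(G) ≤ 2. Conversely, {0, 1, 7} is a clique of size 3, and the vertices of any clique must share a bag in every tree decomposition; so some bag has ≥ 3 vertices and tw(G) ≥ 2. Hence tw(G) = 2 exactly.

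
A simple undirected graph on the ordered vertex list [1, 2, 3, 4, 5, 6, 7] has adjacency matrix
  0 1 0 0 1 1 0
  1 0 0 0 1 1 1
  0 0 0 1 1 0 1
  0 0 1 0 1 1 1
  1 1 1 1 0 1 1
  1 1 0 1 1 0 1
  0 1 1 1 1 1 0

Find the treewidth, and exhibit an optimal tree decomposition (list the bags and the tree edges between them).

Treewidth 3.
Bags: B1 = {3, 4, 5, 7}  B2 = {4, 5, 6, 7}  B3 = {2, 5, 6, 7}  B4 = {1, 2, 5, 6}
Tree: B1–B2, B2–B3, B3–B4

Each bag holds 4 vertices, so the decomposition has width 3, which upper-bounds the treewidth. On the other hand G contains the 4-clique {3, 4, 5, 7}. A clique must lie in a single bag of any decomposition, so no decomposition can have width below 3. Therefore the treewidth is 3.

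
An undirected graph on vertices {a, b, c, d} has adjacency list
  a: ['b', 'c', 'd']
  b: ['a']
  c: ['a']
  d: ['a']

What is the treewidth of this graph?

1

A width-1 tree decomposition is:
Bags: B1 = {a, c}  B2 = {a, b}  B3 = {a, d}
Tree: B1–B2, B1–B3
Each bag holds 2 vertices, so the decomposition has width 1, which upper-bounds the treewidth. G has an edge, so its treewidth is at least 1. Hence tw(G) = 1 exactly.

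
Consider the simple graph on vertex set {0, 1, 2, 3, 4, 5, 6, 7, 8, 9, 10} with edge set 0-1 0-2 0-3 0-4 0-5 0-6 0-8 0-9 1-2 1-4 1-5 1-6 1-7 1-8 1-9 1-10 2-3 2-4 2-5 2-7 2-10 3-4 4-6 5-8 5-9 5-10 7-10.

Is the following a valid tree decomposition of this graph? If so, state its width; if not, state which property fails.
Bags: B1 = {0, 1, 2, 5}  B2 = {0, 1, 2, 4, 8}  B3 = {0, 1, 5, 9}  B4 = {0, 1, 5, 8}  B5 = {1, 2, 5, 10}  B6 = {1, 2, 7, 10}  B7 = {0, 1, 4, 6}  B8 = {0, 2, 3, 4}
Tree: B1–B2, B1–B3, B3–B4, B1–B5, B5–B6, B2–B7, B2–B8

No — bags containing vertex 8 are not connected in the tree.

A tree decomposition must satisfy three properties: every vertex lies in some bag; for every edge, both endpoints lie together in some bag; and for every vertex, the bags containing it form a connected subtree. Here bags containing vertex 8 are not connected in the tree, so the decomposition is invalid.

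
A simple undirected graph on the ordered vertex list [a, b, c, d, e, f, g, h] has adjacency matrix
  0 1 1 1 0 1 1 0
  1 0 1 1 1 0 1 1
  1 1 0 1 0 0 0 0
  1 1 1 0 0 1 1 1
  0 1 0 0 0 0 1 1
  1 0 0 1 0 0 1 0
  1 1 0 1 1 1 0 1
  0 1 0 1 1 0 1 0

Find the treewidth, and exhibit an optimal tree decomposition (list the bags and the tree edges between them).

Treewidth 3.
One optimal decomposition is:
Bags: B1 = {b, d, g, h}  B2 = {a, b, d, g}  B3 = {b, e, g, h}  B4 = {a, d, f, g}  B5 = {a, b, c, d}
Tree: B1–B2, B1–B3, B2–B4, B2–B5

Every bag has size at most 4, so the width is 4 − 1 = 3 and tw(G) ≤ 3. On the other hand G contains the 4-clique {b, d, g, h}. A clique must lie in a single bag of any decomposition, so no decomposition can have width below 3. Combining the bounds, tw(G) = 3.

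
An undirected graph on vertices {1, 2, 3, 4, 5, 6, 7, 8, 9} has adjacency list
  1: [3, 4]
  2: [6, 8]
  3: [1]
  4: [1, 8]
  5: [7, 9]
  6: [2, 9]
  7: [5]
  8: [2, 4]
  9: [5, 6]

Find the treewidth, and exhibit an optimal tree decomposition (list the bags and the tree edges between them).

The largest bag has 2 vertices, giving width 1; this decomposition certifies tw(G) ≤ 1. Since G has at least one edge (e.g. 3–1), it is not an edgeless graph, so tw(G) ≥ 1. Combining the bounds, tw(G) = 1.

Treewidth 1.
One optimal decomposition is:
Bags: B1 = {1, 3}  B2 = {1, 4}  B3 = {4, 8}  B4 = {2, 8}  B5 = {2, 6}  B6 = {6, 9}  B7 = {5, 9}  B8 = {5, 7}
Tree: B1–B2, B2–B3, B3–B4, B4–B5, B5–B6, B6–B7, B7–B8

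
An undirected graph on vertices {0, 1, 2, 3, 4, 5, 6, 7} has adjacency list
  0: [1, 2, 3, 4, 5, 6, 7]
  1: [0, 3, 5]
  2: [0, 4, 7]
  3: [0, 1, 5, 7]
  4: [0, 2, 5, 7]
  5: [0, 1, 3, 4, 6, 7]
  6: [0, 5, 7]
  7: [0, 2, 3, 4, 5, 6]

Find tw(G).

3

A width-3 tree decomposition is:
Bags: B1 = {0, 4, 5, 7}  B2 = {0, 5, 6, 7}  B3 = {0, 2, 4, 7}  B4 = {0, 3, 5, 7}  B5 = {0, 1, 3, 5}
Tree: B1–B2, B1–B3, B2–B4, B4–B5
Each bag holds 4 vertices, so the decomposition has width 3, which upper-bounds the treewidth. For the lower bound, the 4 vertices {0, 2, 4, 7} are pairwise adjacent, and any tree decomposition puts a clique entirely inside one bag — forcing width ≥ 3. Combining the bounds, tw(G) = 3.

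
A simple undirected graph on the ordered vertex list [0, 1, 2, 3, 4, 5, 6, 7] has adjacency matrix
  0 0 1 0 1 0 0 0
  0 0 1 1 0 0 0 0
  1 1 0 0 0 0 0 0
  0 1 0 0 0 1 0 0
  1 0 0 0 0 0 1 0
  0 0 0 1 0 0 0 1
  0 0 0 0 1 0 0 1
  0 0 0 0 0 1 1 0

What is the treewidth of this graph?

A width-2 tree decomposition is:
Bags: B1 = {1, 2, 3}  B2 = {0, 2, 3}  B3 = {0, 3, 4}  B4 = {3, 4, 6}  B5 = {3, 6, 7}  B6 = {3, 5, 7}
Tree: B1–B2, B2–B3, B3–B4, B4–B5, B5–B6
Each bag holds 3 vertices, so the decomposition has width 2, which upper-bounds the treewidth. For the lower bound, G contains the cycle 3–1–2–0–4–6–7–5–3, so G is not a forest; only forests have treewidth ≤ 1, hence tw(G) ≥ 2. Hence tw(G) = 2 exactly.

2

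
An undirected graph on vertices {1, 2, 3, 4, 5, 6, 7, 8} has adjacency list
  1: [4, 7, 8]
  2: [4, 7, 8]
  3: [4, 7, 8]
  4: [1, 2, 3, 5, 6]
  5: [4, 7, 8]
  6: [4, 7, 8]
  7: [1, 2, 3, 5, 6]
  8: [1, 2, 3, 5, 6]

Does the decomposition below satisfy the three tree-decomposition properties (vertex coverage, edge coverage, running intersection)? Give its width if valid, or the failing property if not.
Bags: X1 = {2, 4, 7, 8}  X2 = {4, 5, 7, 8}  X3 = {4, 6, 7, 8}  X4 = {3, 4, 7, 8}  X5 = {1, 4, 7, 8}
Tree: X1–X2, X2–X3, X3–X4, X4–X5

Yes; width 3.

Vertex coverage: the bags together contain {1, 2, 3, 4, 5, 6, 7, 8}, the full vertex set. Edge coverage: each edge of G has both endpoints in at least one bag. Running intersection: for every vertex, the bags containing it form a connected subtree. All three properties hold, so this is a valid tree decomposition of width max|bag| − 1 = 3, and hence tw(G) ≤ 3.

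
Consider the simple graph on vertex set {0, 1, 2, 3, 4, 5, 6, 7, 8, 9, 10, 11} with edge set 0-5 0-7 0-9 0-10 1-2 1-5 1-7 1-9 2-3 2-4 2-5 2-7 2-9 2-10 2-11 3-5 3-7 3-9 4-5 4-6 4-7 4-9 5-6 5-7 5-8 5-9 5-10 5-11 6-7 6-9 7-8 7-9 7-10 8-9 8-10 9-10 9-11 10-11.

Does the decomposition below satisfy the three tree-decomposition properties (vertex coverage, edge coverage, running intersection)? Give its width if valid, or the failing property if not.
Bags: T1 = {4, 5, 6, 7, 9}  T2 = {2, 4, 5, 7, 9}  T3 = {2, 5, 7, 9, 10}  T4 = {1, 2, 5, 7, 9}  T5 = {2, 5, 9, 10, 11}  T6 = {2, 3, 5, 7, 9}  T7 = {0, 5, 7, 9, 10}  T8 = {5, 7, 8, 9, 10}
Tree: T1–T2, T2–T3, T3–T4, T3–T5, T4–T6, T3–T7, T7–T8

Yes; width 4.

Checking the three conditions: (i) the bags cover all of {0, 1, 2, 3, 4, 5, 6, 7, 8, 9, 10, 11}; (ii) for each edge, some bag contains both endpoints; (iii) the bags containing any fixed vertex form a subtree. All hold, so the decomposition is valid with width 5 − 1 = 4.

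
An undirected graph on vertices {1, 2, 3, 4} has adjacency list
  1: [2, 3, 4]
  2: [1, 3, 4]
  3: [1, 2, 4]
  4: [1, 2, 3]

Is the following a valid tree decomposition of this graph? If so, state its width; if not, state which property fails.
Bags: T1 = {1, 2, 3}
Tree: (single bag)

A tree decomposition must satisfy three properties: every vertex lies in some bag; for every edge, both endpoints lie together in some bag; and for every vertex, the bags containing it form a connected subtree. Here vertex 4 appears in no bag, so the decomposition is invalid.

No — vertex 4 appears in no bag.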